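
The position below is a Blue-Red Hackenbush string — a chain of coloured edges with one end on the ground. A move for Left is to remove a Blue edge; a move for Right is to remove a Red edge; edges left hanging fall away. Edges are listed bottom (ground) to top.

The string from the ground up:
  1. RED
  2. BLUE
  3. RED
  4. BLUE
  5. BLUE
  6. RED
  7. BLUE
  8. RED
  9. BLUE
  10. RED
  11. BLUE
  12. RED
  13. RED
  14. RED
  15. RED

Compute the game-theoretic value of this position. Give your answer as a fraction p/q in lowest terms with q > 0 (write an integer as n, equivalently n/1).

Recurse on prefixes of the 15-edge string RED BLUE RED BLUE BLUE RED BLUE RED BLUE RED BLUE RED RED RED RED:
1 of 15 · R · max L −∞ · min R 0 so -1
2 of 15 · RB · max L -1 · min R 0 so -1/2
3 of 15 · RBR · max L -1 · min R -1/2 so -3/4
4 of 15 · RBRB · max L -3/4 · min R -1/2 so -5/8
5 of 15 · RBRBB · max L -5/8 · min R -1/2 so -9/16
6 of 15 · RBRBBR · max L -5/8 · min R -9/16 so -19/32
7 of 15 · RBRBBRB · max L -19/32 · min R -9/16 so -37/64
8 of 15 · RBRBBRBR · max L -19/32 · min R -37/64 so -75/128
9 of 15 · RBRBBRBRB · max L -75/128 · min R -37/64 so -149/256
10 of 15 · RBRBBRBRBR · max L -75/128 · min R -149/256 so -299/512
11 of 15 · RBRBBRBRBRB · max L -299/512 · min R -149/256 so -597/1024
12 of 15 · RBRBBRBRBRBR · max L -299/512 · min R -597/1024 so -1195/2048
13 of 15 · RBRBBRBRBRBRR · max L -299/512 · min R -1195/2048 so -2391/4096
14 of 15 · RBRBBRBRBRBRRR · max L -299/512 · min R -2391/4096 so -4783/8192
15 of 15 · RBRBBRBRBRBRRRR · max L -299/512 · min R -4783/8192 so -9567/16384

-9567/16384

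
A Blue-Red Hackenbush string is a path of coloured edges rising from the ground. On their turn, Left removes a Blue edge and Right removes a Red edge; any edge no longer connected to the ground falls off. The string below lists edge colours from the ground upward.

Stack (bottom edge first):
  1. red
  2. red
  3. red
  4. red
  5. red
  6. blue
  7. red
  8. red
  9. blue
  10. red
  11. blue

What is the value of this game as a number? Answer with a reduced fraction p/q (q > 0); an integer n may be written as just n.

1 of 11 · r · max L −∞ · min R 0 gives -1
2 of 11 · rr · max L −∞ · min R -1 gives -2
3 of 11 · rrr · max L −∞ · min R -2 gives -3
4 of 11 · rrrr · max L −∞ · min R -3 gives -4
5 of 11 · rrrrr · max L −∞ · min R -4 gives -5
6 of 11 · rrrrrb · max L -5 · min R -4 gives -9/2
7 of 11 · rrrrrbr · max L -5 · min R -9/2 gives -19/4
8 of 11 · rrrrrbrr · max L -5 · min R -19/4 gives -39/8
9 of 11 · rrrrrbrrb · max L -39/8 · min R -19/4 gives -77/16
10 of 11 · rrrrrbrrbr · max L -39/8 · min R -77/16 gives -155/32
11 of 11 · rrrrrbrrbrb · max L -155/32 · min R -77/16 gives -309/64

-309/64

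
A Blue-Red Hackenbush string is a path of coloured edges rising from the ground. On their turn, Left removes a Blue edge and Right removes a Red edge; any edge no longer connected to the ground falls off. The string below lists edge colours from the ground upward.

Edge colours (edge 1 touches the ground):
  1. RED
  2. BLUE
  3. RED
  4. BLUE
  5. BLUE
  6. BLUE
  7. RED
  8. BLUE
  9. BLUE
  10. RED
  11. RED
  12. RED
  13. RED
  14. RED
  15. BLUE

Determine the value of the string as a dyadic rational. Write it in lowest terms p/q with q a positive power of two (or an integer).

-8829/16384

value_1 [R]  L=[(no moves)]  R=[0]  so -1
value_2 [RB]  L=[-1]  R=[0]  so -1/2
value_3 [RBR]  L=[-1]  R=[-1/2, 0]  so -3/4
value_4 [RBRB]  L=[-1, -3/4]  R=[-1/2, 0]  so -5/8
value_5 [RBRBB]  L=[-1, -3/4, -5/8]  R=[-1/2, 0]  so -9/16
value_6 [RBRBBB]  L=[-1, -3/4, -5/8, -9/16]  R=[-1/2, 0]  so -17/32
value_7 [RBRBBBR]  L=[-1, -3/4, -5/8, -9/16]  R=[-17/32, -1/2, 0]  so -35/64
value_8 [RBRBBBRB]  L=[-1, -3/4, -5/8, -9/16, -35/64]  R=[-17/32, -1/2, 0]  so -69/128
value_9 [RBRBBBRBB]  L=[-1, -3/4, -5/8, -9/16, -35/64, -69/128]  R=[-17/32, -1/2, 0]  so -137/256
value_10 [RBRBBBRBBR]  L=[-1, -3/4, -5/8, -9/16, -35/64, -69/128]  R=[-137/256, -17/32, -1/2, 0]  so -275/512
value_11 [RBRBBBRBBRR]  L=[-1, -3/4, -5/8, -9/16, -35/64, -69/128]  R=[-275/512, -137/256, -17/32, -1/2, 0]  so -551/1024
value_12 [RBRBBBRBBRRR]  L=[-1, -3/4, -5/8, -9/16, -35/64, -69/128]  R=[-551/1024, -275/512, -137/256, -17/32, -1/2, 0]  so -1103/2048
value_13 [RBRBBBRBBRRRR]  L=[-1, -3/4, -5/8, -9/16, -35/64, -69/128]  R=[-1103/2048, -551/1024, -275/512, -137/256, -17/32, -1/2, 0]  so -2207/4096
value_14 [RBRBBBRBBRRRRR]  L=[-1, -3/4, -5/8, -9/16, -35/64, -69/128]  R=[-2207/4096, -1103/2048, -551/1024, -275/512, -137/256, -17/32, -1/2, 0]  so -4415/8192
value_15 [RBRBBBRBBRRRRRB]  L=[-1, -3/4, -5/8, -9/16, -35/64, -69/128, -4415/8192]  R=[-2207/4096, -1103/2048, -551/1024, -275/512, -137/256, -17/32, -1/2, 0]  so -8829/16384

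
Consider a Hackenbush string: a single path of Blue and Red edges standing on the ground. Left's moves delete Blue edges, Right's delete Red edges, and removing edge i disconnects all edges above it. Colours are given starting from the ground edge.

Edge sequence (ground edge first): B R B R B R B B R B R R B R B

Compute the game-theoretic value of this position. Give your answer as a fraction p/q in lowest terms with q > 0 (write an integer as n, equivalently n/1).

Build value(s[:k]) for k = 1..15, string s = B R B R B R B B R B R R B R B.
step 1: add B to get B; options L={ 0 } R={ none } -> 1
step 2: add R to get BR; options L={ 0 } R={ 1 } -> 1/2
step 3: add B to get BRB; options L={ 0 1/2 } R={ 1 } -> 3/4
step 4: add R to get BRBR; options L={ 0 1/2 } R={ 3/4 1 } -> 5/8
step 5: add B to get BRBRB; options L={ 0 1/2 5/8 } R={ 3/4 1 } -> 11/16
step 6: add R to get BRBRBR; options L={ 0 1/2 5/8 } R={ 11/16 3/4 1 } -> 21/32
step 7: add B to get BRBRBRB; options L={ 0 1/2 5/8 21/32 } R={ 11/16 3/4 1 } -> 43/64
step 8: add B to get BRBRBRBB; options L={ 0 1/2 5/8 21/32 43/64 } R={ 11/16 3/4 1 } -> 87/128
step 9: add R to get BRBRBRBBR; options L={ 0 1/2 5/8 21/32 43/64 } R={ 87/128 11/16 3/4 1 } -> 173/256
step 10: add B to get BRBRBRBBRB; options L={ 0 1/2 5/8 21/32 43/64 173/256 } R={ 87/128 11/16 3/4 1 } -> 347/512
step 11: add R to get BRBRBRBBRBR; options L={ 0 1/2 5/8 21/32 43/64 173/256 } R={ 347/512 87/128 11/16 3/4 1 } -> 693/1024
step 12: add R to get BRBRBRBBRBRR; options L={ 0 1/2 5/8 21/32 43/64 173/256 } R={ 693/1024 347/512 87/128 11/16 3/4 1 } -> 1385/2048
step 13: add B to get BRBRBRBBRBRRB; options L={ 0 1/2 5/8 21/32 43/64 173/256 1385/2048 } R={ 693/1024 347/512 87/128 11/16 3/4 1 } -> 2771/4096
step 14: add R to get BRBRBRBBRBRRBR; options L={ 0 1/2 5/8 21/32 43/64 173/256 1385/2048 } R={ 2771/4096 693/1024 347/512 87/128 11/16 3/4 1 } -> 5541/8192
step 15: add B to get BRBRBRBBRBRRBRB; options L={ 0 1/2 5/8 21/32 43/64 173/256 1385/2048 5541/8192 } R={ 2771/4096 693/1024 347/512 87/128 11/16 3/4 1 } -> 11083/16384

11083/16384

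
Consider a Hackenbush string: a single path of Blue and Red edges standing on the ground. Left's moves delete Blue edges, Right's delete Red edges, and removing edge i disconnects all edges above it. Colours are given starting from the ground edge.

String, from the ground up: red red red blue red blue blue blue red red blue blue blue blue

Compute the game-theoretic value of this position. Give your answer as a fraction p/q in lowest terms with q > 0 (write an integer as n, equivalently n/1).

r: Left { (no moves) }, Right { 0 } so simplest -1
rr: Left { (no moves) }, Right { -1,0 } so simplest -2
rrr: Left { (no moves) }, Right { -2,-1,0 } so simplest -3
rrrb: Left { -3 }, Right { -2,-1,0 } so simplest -5/2
rrrbr: Left { -3 }, Right { -5/2,-2,-1,0 } so simplest -11/4
rrrbrb: Left { -3,-11/4 }, Right { -5/2,-2,-1,0 } so simplest -21/8
rrrbrbb: Left { -3,-11/4,-21/8 }, Right { -5/2,-2,-1,0 } so simplest -41/16
rrrbrbbb: Left { -3,-11/4,-21/8,-41/16 }, Right { -5/2,-2,-1,0 } so simplest -81/32
rrrbrbbbr: Left { -3,-11/4,-21/8,-41/16 }, Right { -81/32,-5/2,-2,-1,0 } so simplest -163/64
rrrbrbbbrr: Left { -3,-11/4,-21/8,-41/16 }, Right { -163/64,-81/32,-5/2,-2,-1,0 } so simplest -327/128
rrrbrbbbrrb: Left { -3,-11/4,-21/8,-41/16,-327/128 }, Right { -163/64,-81/32,-5/2,-2,-1,0 } so simplest -653/256
rrrbrbbbrrbb: Left { -3,-11/4,-21/8,-41/16,-327/128,-653/256 }, Right { -163/64,-81/32,-5/2,-2,-1,0 } so simplest -1305/512
rrrbrbbbrrbbb: Left { -3,-11/4,-21/8,-41/16,-327/128,-653/256,-1305/512 }, Right { -163/64,-81/32,-5/2,-2,-1,0 } so simplest -2609/1024
rrrbrbbbrrbbbb: Left { -3,-11/4,-21/8,-41/16,-327/128,-653/256,-1305/512,-2609/1024 }, Right { -163/64,-81/32,-5/2,-2,-1,0 } so simplest -5217/2048

-5217/2048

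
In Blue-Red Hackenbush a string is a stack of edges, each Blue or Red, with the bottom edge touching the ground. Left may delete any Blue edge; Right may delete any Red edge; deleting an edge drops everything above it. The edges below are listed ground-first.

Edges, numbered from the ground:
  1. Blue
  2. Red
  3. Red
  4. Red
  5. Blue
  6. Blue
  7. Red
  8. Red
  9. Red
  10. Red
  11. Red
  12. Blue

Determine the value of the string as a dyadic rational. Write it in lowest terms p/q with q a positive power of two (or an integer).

edge 1 of 12 (Blue): { 0 | (no moves) } so 1
edge 2 of 12 (Red): { 0 | 1 } so 1/2
edge 3 of 12 (Red): { 0 | 1/2,1 } so 1/4
edge 4 of 12 (Red): { 0 | 1/4,1/2,1 } so 1/8
edge 5 of 12 (Blue): { 0,1/8 | 1/4,1/2,1 } so 3/16
edge 6 of 12 (Blue): { 0,1/8,3/16 | 1/4,1/2,1 } so 7/32
edge 7 of 12 (Red): { 0,1/8,3/16 | 7/32,1/4,1/2,1 } so 13/64
edge 8 of 12 (Red): { 0,1/8,3/16 | 13/64,7/32,1/4,1/2,1 } so 25/128
edge 9 of 12 (Red): { 0,1/8,3/16 | 25/128,13/64,7/32,1/4,1/2,1 } so 49/256
edge 10 of 12 (Red): { 0,1/8,3/16 | 49/256,25/128,13/64,7/32,1/4,1/2,1 } so 97/512
edge 11 of 12 (Red): { 0,1/8,3/16 | 97/512,49/256,25/128,13/64,7/32,1/4,1/2,1 } so 193/1024
edge 12 of 12 (Blue): { 0,1/8,3/16,193/1024 | 97/512,49/256,25/128,13/64,7/32,1/4,1/2,1 } so 387/2048

387/2048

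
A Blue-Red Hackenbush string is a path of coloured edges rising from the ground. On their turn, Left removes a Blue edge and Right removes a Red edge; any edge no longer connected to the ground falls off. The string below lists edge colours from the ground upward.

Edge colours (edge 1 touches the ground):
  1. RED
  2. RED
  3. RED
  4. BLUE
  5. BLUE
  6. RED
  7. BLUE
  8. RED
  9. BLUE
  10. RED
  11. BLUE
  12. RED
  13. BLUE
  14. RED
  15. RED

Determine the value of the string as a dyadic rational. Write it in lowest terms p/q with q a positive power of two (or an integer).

-9559/4096

value_1 [R]  L=[∅]  R=[0]  → -1
value_2 [RR]  L=[∅]  R=[-1 0]  → -2
value_3 [RRR]  L=[∅]  R=[-2 -1 0]  → -3
value_4 [RRRB]  L=[-3]  R=[-2 -1 0]  → -5/2
value_5 [RRRBB]  L=[-3 -5/2]  R=[-2 -1 0]  → -9/4
value_6 [RRRBBR]  L=[-3 -5/2]  R=[-9/4 -2 -1 0]  → -19/8
value_7 [RRRBBRB]  L=[-3 -5/2 -19/8]  R=[-9/4 -2 -1 0]  → -37/16
value_8 [RRRBBRBR]  L=[-3 -5/2 -19/8]  R=[-37/16 -9/4 -2 -1 0]  → -75/32
value_9 [RRRBBRBRB]  L=[-3 -5/2 -19/8 -75/32]  R=[-37/16 -9/4 -2 -1 0]  → -149/64
value_10 [RRRBBRBRBR]  L=[-3 -5/2 -19/8 -75/32]  R=[-149/64 -37/16 -9/4 -2 -1 0]  → -299/128
value_11 [RRRBBRBRBRB]  L=[-3 -5/2 -19/8 -75/32 -299/128]  R=[-149/64 -37/16 -9/4 -2 -1 0]  → -597/256
value_12 [RRRBBRBRBRBR]  L=[-3 -5/2 -19/8 -75/32 -299/128]  R=[-597/256 -149/64 -37/16 -9/4 -2 -1 0]  → -1195/512
value_13 [RRRBBRBRBRBRB]  L=[-3 -5/2 -19/8 -75/32 -299/128 -1195/512]  R=[-597/256 -149/64 -37/16 -9/4 -2 -1 0]  → -2389/1024
value_14 [RRRBBRBRBRBRBR]  L=[-3 -5/2 -19/8 -75/32 -299/128 -1195/512]  R=[-2389/1024 -597/256 -149/64 -37/16 -9/4 -2 -1 0]  → -4779/2048
value_15 [RRRBBRBRBRBRBRR]  L=[-3 -5/2 -19/8 -75/32 -299/128 -1195/512]  R=[-4779/2048 -2389/1024 -597/256 -149/64 -37/16 -9/4 -2 -1 0]  → -9559/4096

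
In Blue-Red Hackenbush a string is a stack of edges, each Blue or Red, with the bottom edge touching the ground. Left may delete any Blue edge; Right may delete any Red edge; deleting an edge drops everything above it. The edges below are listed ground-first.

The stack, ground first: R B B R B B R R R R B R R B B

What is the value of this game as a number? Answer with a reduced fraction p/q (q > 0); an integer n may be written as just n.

Build v(s[:k]) for k = 1..15, string s = R B B R B B R R R R B R R B B.
edge 1 of 15 (R): { none | 0 } ⇒ -1
edge 2 of 15 (B): { -1 | 0 } ⇒ -1/2
edge 3 of 15 (B): { -1,-1/2 | 0 } ⇒ -1/4
edge 4 of 15 (R): { -1,-1/2 | -1/4,0 } ⇒ -3/8
edge 5 of 15 (B): { -1,-1/2,-3/8 | -1/4,0 } ⇒ -5/16
edge 6 of 15 (B): { -1,-1/2,-3/8,-5/16 | -1/4,0 } ⇒ -9/32
edge 7 of 15 (R): { -1,-1/2,-3/8,-5/16 | -9/32,-1/4,0 } ⇒ -19/64
edge 8 of 15 (R): { -1,-1/2,-3/8,-5/16 | -19/64,-9/32,-1/4,0 } ⇒ -39/128
edge 9 of 15 (R): { -1,-1/2,-3/8,-5/16 | -39/128,-19/64,-9/32,-1/4,0 } ⇒ -79/256
edge 10 of 15 (R): { -1,-1/2,-3/8,-5/16 | -79/256,-39/128,-19/64,-9/32,-1/4,0 } ⇒ -159/512
edge 11 of 15 (B): { -1,-1/2,-3/8,-5/16,-159/512 | -79/256,-39/128,-19/64,-9/32,-1/4,0 } ⇒ -317/1024
edge 12 of 15 (R): { -1,-1/2,-3/8,-5/16,-159/512 | -317/1024,-79/256,-39/128,-19/64,-9/32,-1/4,0 } ⇒ -635/2048
edge 13 of 15 (R): { -1,-1/2,-3/8,-5/16,-159/512 | -635/2048,-317/1024,-79/256,-39/128,-19/64,-9/32,-1/4,0 } ⇒ -1271/4096
edge 14 of 15 (B): { -1,-1/2,-3/8,-5/16,-159/512,-1271/4096 | -635/2048,-317/1024,-79/256,-39/128,-19/64,-9/32,-1/4,0 } ⇒ -2541/8192
edge 15 of 15 (B): { -1,-1/2,-3/8,-5/16,-159/512,-1271/4096,-2541/8192 | -635/2048,-317/1024,-79/256,-39/128,-19/64,-9/32,-1/4,0 } ⇒ -5081/16384

-5081/16384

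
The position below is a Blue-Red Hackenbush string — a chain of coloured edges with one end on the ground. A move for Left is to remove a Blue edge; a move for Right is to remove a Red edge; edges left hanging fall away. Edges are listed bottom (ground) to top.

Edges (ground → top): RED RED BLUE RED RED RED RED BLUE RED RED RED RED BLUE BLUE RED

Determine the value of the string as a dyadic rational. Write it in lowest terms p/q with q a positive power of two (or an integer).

Recurse on prefixes of the 15-edge string RED RED BLUE RED RED RED RED BLUE RED RED RED RED BLUE BLUE RED:
edge 1 of 15 (RED): { (no moves) | 0 } -> -1
edge 2 of 15 (RED): { (no moves) | -1, 0 } -> -2
edge 3 of 15 (BLUE): { -2 | -1, 0 } -> -3/2
edge 4 of 15 (RED): { -2 | -3/2, -1, 0 } -> -7/4
edge 5 of 15 (RED): { -2 | -7/4, -3/2, -1, 0 } -> -15/8
edge 6 of 15 (RED): { -2 | -15/8, -7/4, -3/2, -1, 0 } -> -31/16
edge 7 of 15 (RED): { -2 | -31/16, -15/8, -7/4, -3/2, -1, 0 } -> -63/32
edge 8 of 15 (BLUE): { -2, -63/32 | -31/16, -15/8, -7/4, -3/2, -1, 0 } -> -125/64
edge 9 of 15 (RED): { -2, -63/32 | -125/64, -31/16, -15/8, -7/4, -3/2, -1, 0 } -> -251/128
edge 10 of 15 (RED): { -2, -63/32 | -251/128, -125/64, -31/16, -15/8, -7/4, -3/2, -1, 0 } -> -503/256
edge 11 of 15 (RED): { -2, -63/32 | -503/256, -251/128, -125/64, -31/16, -15/8, -7/4, -3/2, -1, 0 } -> -1007/512
edge 12 of 15 (RED): { -2, -63/32 | -1007/512, -503/256, -251/128, -125/64, -31/16, -15/8, -7/4, -3/2, -1, 0 } -> -2015/1024
edge 13 of 15 (BLUE): { -2, -63/32, -2015/1024 | -1007/512, -503/256, -251/128, -125/64, -31/16, -15/8, -7/4, -3/2, -1, 0 } -> -4029/2048
edge 14 of 15 (BLUE): { -2, -63/32, -2015/1024, -4029/2048 | -1007/512, -503/256, -251/128, -125/64, -31/16, -15/8, -7/4, -3/2, -1, 0 } -> -8057/4096
edge 15 of 15 (RED): { -2, -63/32, -2015/1024, -4029/2048 | -8057/4096, -1007/512, -503/256, -251/128, -125/64, -31/16, -15/8, -7/4, -3/2, -1, 0 } -> -16115/8192

-16115/8192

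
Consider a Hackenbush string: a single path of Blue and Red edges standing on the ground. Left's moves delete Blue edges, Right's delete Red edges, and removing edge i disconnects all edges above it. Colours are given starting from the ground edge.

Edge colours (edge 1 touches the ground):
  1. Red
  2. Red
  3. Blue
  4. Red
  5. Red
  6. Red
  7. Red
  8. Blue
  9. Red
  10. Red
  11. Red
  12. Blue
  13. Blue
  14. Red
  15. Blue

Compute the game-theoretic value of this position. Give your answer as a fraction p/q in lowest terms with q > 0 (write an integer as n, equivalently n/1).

step 1: add Red to get R; options L={ ∅ } R={ 0 } => -1
step 2: add Red to get RR; options L={ ∅ } R={ -1 0 } => -2
step 3: add Blue to get RRB; options L={ -2 } R={ -1 0 } => -3/2
step 4: add Red to get RRBR; options L={ -2 } R={ -3/2 -1 0 } => -7/4
step 5: add Red to get RRBRR; options L={ -2 } R={ -7/4 -3/2 -1 0 } => -15/8
step 6: add Red to get RRBRRR; options L={ -2 } R={ -15/8 -7/4 -3/2 -1 0 } => -31/16
step 7: add Red to get RRBRRRR; options L={ -2 } R={ -31/16 -15/8 -7/4 -3/2 -1 0 } => -63/32
step 8: add Blue to get RRBRRRRB; options L={ -2 -63/32 } R={ -31/16 -15/8 -7/4 -3/2 -1 0 } => -125/64
step 9: add Red to get RRBRRRRBR; options L={ -2 -63/32 } R={ -125/64 -31/16 -15/8 -7/4 -3/2 -1 0 } => -251/128
step 10: add Red to get RRBRRRRBRR; options L={ -2 -63/32 } R={ -251/128 -125/64 -31/16 -15/8 -7/4 -3/2 -1 0 } => -503/256
step 11: add Red to get RRBRRRRBRRR; options L={ -2 -63/32 } R={ -503/256 -251/128 -125/64 -31/16 -15/8 -7/4 -3/2 -1 0 } => -1007/512
step 12: add Blue to get RRBRRRRBRRRB; options L={ -2 -63/32 -1007/512 } R={ -503/256 -251/128 -125/64 -31/16 -15/8 -7/4 -3/2 -1 0 } => -2013/1024
step 13: add Blue to get RRBRRRRBRRRBB; options L={ -2 -63/32 -1007/512 -2013/1024 } R={ -503/256 -251/128 -125/64 -31/16 -15/8 -7/4 -3/2 -1 0 } => -4025/2048
step 14: add Red to get RRBRRRRBRRRBBR; options L={ -2 -63/32 -1007/512 -2013/1024 } R={ -4025/2048 -503/256 -251/128 -125/64 -31/16 -15/8 -7/4 -3/2 -1 0 } => -8051/4096
step 15: add Blue to get RRBRRRRBRRRBBRB; options L={ -2 -63/32 -1007/512 -2013/1024 -8051/4096 } R={ -4025/2048 -503/256 -251/128 -125/64 -31/16 -15/8 -7/4 -3/2 -1 0 } => -16101/8192

-16101/8192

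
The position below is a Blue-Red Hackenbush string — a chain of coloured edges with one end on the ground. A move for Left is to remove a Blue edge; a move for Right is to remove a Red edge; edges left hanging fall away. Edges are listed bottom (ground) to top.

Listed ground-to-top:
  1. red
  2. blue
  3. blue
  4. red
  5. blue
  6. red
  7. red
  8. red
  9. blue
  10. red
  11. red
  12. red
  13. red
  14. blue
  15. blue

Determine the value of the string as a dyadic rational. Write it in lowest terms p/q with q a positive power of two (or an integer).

-6009/16384

Recurse on prefixes of the 15-edge string red blue blue red blue red red red blue red red red red blue blue:
1 of 15 · r · max L −∞ · min R 0 ⇒ -1
2 of 15 · rb · max L -1 · min R 0 ⇒ -1/2
3 of 15 · rbb · max L -1/2 · min R 0 ⇒ -1/4
4 of 15 · rbbr · max L -1/2 · min R -1/4 ⇒ -3/8
5 of 15 · rbbrb · max L -3/8 · min R -1/4 ⇒ -5/16
6 of 15 · rbbrbr · max L -3/8 · min R -5/16 ⇒ -11/32
7 of 15 · rbbrbrr · max L -3/8 · min R -11/32 ⇒ -23/64
8 of 15 · rbbrbrrr · max L -3/8 · min R -23/64 ⇒ -47/128
9 of 15 · rbbrbrrrb · max L -47/128 · min R -23/64 ⇒ -93/256
10 of 15 · rbbrbrrrbr · max L -47/128 · min R -93/256 ⇒ -187/512
11 of 15 · rbbrbrrrbrr · max L -47/128 · min R -187/512 ⇒ -375/1024
12 of 15 · rbbrbrrrbrrr · max L -47/128 · min R -375/1024 ⇒ -751/2048
13 of 15 · rbbrbrrrbrrrr · max L -47/128 · min R -751/2048 ⇒ -1503/4096
14 of 15 · rbbrbrrrbrrrrb · max L -1503/4096 · min R -751/2048 ⇒ -3005/8192
15 of 15 · rbbrbrrrbrrrrbb · max L -3005/8192 · min R -751/2048 ⇒ -6009/16384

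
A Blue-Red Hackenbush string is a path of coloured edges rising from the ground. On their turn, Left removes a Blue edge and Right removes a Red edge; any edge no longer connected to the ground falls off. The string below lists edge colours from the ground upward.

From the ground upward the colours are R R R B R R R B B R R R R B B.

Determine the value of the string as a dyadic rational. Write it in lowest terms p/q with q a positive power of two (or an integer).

-11897/4096

1 of 15 · R · max L −∞ · min R 0 so -1
2 of 15 · RR · max L −∞ · min R -1 so -2
3 of 15 · RRR · max L −∞ · min R -2 so -3
4 of 15 · RRRB · max L -3 · min R -2 so -5/2
5 of 15 · RRRBR · max L -3 · min R -5/2 so -11/4
6 of 15 · RRRBRR · max L -3 · min R -11/4 so -23/8
7 of 15 · RRRBRRR · max L -3 · min R -23/8 so -47/16
8 of 15 · RRRBRRRB · max L -47/16 · min R -23/8 so -93/32
9 of 15 · RRRBRRRBB · max L -93/32 · min R -23/8 so -185/64
10 of 15 · RRRBRRRBBR · max L -93/32 · min R -185/64 so -371/128
11 of 15 · RRRBRRRBBRR · max L -93/32 · min R -371/128 so -743/256
12 of 15 · RRRBRRRBBRRR · max L -93/32 · min R -743/256 so -1487/512
13 of 15 · RRRBRRRBBRRRR · max L -93/32 · min R -1487/512 so -2975/1024
14 of 15 · RRRBRRRBBRRRRB · max L -2975/1024 · min R -1487/512 so -5949/2048
15 of 15 · RRRBRRRBBRRRRBB · max L -5949/2048 · min R -1487/512 so -11897/4096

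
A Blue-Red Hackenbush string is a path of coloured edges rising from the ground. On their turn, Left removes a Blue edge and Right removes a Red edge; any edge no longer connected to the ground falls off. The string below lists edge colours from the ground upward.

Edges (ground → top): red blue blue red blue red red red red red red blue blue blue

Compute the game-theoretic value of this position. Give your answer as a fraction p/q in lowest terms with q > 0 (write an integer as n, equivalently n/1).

1 of 14 · r · max L −∞ · min R 0 ⇒ -1
2 of 14 · rb · max L -1 · min R 0 ⇒ -1/2
3 of 14 · rbb · max L -1/2 · min R 0 ⇒ -1/4
4 of 14 · rbbr · max L -1/2 · min R -1/4 ⇒ -3/8
5 of 14 · rbbrb · max L -3/8 · min R -1/4 ⇒ -5/16
6 of 14 · rbbrbr · max L -3/8 · min R -5/16 ⇒ -11/32
7 of 14 · rbbrbrr · max L -3/8 · min R -11/32 ⇒ -23/64
8 of 14 · rbbrbrrr · max L -3/8 · min R -23/64 ⇒ -47/128
9 of 14 · rbbrbrrrr · max L -3/8 · min R -47/128 ⇒ -95/256
10 of 14 · rbbrbrrrrr · max L -3/8 · min R -95/256 ⇒ -191/512
11 of 14 · rbbrbrrrrrr · max L -3/8 · min R -191/512 ⇒ -383/1024
12 of 14 · rbbrbrrrrrrb · max L -383/1024 · min R -191/512 ⇒ -765/2048
13 of 14 · rbbrbrrrrrrbb · max L -765/2048 · min R -191/512 ⇒ -1529/4096
14 of 14 · rbbrbrrrrrrbbb · max L -1529/4096 · min R -191/512 ⇒ -3057/8192

-3057/8192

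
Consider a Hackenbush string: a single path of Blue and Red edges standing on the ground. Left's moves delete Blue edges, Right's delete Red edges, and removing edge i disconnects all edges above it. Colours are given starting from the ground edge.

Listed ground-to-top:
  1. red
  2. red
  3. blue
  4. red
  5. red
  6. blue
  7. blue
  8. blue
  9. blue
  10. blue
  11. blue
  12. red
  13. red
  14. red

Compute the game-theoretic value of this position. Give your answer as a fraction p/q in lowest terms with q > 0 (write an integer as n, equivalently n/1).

-7183/4096

step 1: add red to get r; options L={ ∅ } R={ 0 } ⇒ -1
step 2: add red to get rr; options L={ ∅ } R={ -1, 0 } ⇒ -2
step 3: add blue to get rrb; options L={ -2 } R={ -1, 0 } ⇒ -3/2
step 4: add red to get rrbr; options L={ -2 } R={ -3/2, -1, 0 } ⇒ -7/4
step 5: add red to get rrbrr; options L={ -2 } R={ -7/4, -3/2, -1, 0 } ⇒ -15/8
step 6: add blue to get rrbrrb; options L={ -2, -15/8 } R={ -7/4, -3/2, -1, 0 } ⇒ -29/16
step 7: add blue to get rrbrrbb; options L={ -2, -15/8, -29/16 } R={ -7/4, -3/2, -1, 0 } ⇒ -57/32
step 8: add blue to get rrbrrbbb; options L={ -2, -15/8, -29/16, -57/32 } R={ -7/4, -3/2, -1, 0 } ⇒ -113/64
step 9: add blue to get rrbrrbbbb; options L={ -2, -15/8, -29/16, -57/32, -113/64 } R={ -7/4, -3/2, -1, 0 } ⇒ -225/128
step 10: add blue to get rrbrrbbbbb; options L={ -2, -15/8, -29/16, -57/32, -113/64, -225/128 } R={ -7/4, -3/2, -1, 0 } ⇒ -449/256
step 11: add blue to get rrbrrbbbbbb; options L={ -2, -15/8, -29/16, -57/32, -113/64, -225/128, -449/256 } R={ -7/4, -3/2, -1, 0 } ⇒ -897/512
step 12: add red to get rrbrrbbbbbbr; options L={ -2, -15/8, -29/16, -57/32, -113/64, -225/128, -449/256 } R={ -897/512, -7/4, -3/2, -1, 0 } ⇒ -1795/1024
step 13: add red to get rrbrrbbbbbbrr; options L={ -2, -15/8, -29/16, -57/32, -113/64, -225/128, -449/256 } R={ -1795/1024, -897/512, -7/4, -3/2, -1, 0 } ⇒ -3591/2048
step 14: add red to get rrbrrbbbbbbrrr; options L={ -2, -15/8, -29/16, -57/32, -113/64, -225/128, -449/256 } R={ -3591/2048, -1795/1024, -897/512, -7/4, -3/2, -1, 0 } ⇒ -7183/4096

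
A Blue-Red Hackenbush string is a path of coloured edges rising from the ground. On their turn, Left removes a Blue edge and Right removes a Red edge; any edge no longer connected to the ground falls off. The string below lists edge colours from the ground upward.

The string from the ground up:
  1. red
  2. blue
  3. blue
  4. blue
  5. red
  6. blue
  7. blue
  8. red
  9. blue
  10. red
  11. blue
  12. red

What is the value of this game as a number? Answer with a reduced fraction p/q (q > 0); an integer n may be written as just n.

-299/2048

Recurse on prefixes of the 12-edge string red blue blue blue red blue blue red blue red blue red:
G(r) = { (no moves) | 0 } => -1
G(rb) = { -1 | 0 } => -1/2
G(rbb) = { -1; -1/2 | 0 } => -1/4
G(rbbb) = { -1; -1/2; -1/4 | 0 } => -1/8
G(rbbbr) = { -1; -1/2; -1/4 | -1/8; 0 } => -3/16
G(rbbbrb) = { -1; -1/2; -1/4; -3/16 | -1/8; 0 } => -5/32
G(rbbbrbb) = { -1; -1/2; -1/4; -3/16; -5/32 | -1/8; 0 } => -9/64
G(rbbbrbbr) = { -1; -1/2; -1/4; -3/16; -5/32 | -9/64; -1/8; 0 } => -19/128
G(rbbbrbbrb) = { -1; -1/2; -1/4; -3/16; -5/32; -19/128 | -9/64; -1/8; 0 } => -37/256
G(rbbbrbbrbr) = { -1; -1/2; -1/4; -3/16; -5/32; -19/128 | -37/256; -9/64; -1/8; 0 } => -75/512
G(rbbbrbbrbrb) = { -1; -1/2; -1/4; -3/16; -5/32; -19/128; -75/512 | -37/256; -9/64; -1/8; 0 } => -149/1024
G(rbbbrbbrbrbr) = { -1; -1/2; -1/4; -3/16; -5/32; -19/128; -75/512 | -149/1024; -37/256; -9/64; -1/8; 0 } => -299/2048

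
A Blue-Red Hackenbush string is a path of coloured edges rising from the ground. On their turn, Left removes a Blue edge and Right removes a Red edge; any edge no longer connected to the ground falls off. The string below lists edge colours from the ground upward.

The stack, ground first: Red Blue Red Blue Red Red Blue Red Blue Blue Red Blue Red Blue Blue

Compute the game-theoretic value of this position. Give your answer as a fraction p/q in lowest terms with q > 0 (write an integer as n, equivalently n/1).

Build v(s[:k]) for k = 1..15, string s = Red Blue Red Blue Red Red Blue Red Blue Blue Red Blue Red Blue Blue.
R: Left { — }, Right { 0 } => simplest -1
RB: Left { -1 }, Right { 0 } => simplest -1/2
RBR: Left { -1 }, Right { -1/2,0 } => simplest -3/4
RBRB: Left { -1,-3/4 }, Right { -1/2,0 } => simplest -5/8
RBRBR: Left { -1,-3/4 }, Right { -5/8,-1/2,0 } => simplest -11/16
RBRBRR: Left { -1,-3/4 }, Right { -11/16,-5/8,-1/2,0 } => simplest -23/32
RBRBRRB: Left { -1,-3/4,-23/32 }, Right { -11/16,-5/8,-1/2,0 } => simplest -45/64
RBRBRRBR: Left { -1,-3/4,-23/32 }, Right { -45/64,-11/16,-5/8,-1/2,0 } => simplest -91/128
RBRBRRBRB: Left { -1,-3/4,-23/32,-91/128 }, Right { -45/64,-11/16,-5/8,-1/2,0 } => simplest -181/256
RBRBRRBRBB: Left { -1,-3/4,-23/32,-91/128,-181/256 }, Right { -45/64,-11/16,-5/8,-1/2,0 } => simplest -361/512
RBRBRRBRBBR: Left { -1,-3/4,-23/32,-91/128,-181/256 }, Right { -361/512,-45/64,-11/16,-5/8,-1/2,0 } => simplest -723/1024
RBRBRRBRBBRB: Left { -1,-3/4,-23/32,-91/128,-181/256,-723/1024 }, Right { -361/512,-45/64,-11/16,-5/8,-1/2,0 } => simplest -1445/2048
RBRBRRBRBBRBR: Left { -1,-3/4,-23/32,-91/128,-181/256,-723/1024 }, Right { -1445/2048,-361/512,-45/64,-11/16,-5/8,-1/2,0 } => simplest -2891/4096
RBRBRRBRBBRBRB: Left { -1,-3/4,-23/32,-91/128,-181/256,-723/1024,-2891/4096 }, Right { -1445/2048,-361/512,-45/64,-11/16,-5/8,-1/2,0 } => simplest -5781/8192
RBRBRRBRBBRBRBB: Left { -1,-3/4,-23/32,-91/128,-181/256,-723/1024,-2891/4096,-5781/8192 }, Right { -1445/2048,-361/512,-45/64,-11/16,-5/8,-1/2,0 } => simplest -11561/16384

-11561/16384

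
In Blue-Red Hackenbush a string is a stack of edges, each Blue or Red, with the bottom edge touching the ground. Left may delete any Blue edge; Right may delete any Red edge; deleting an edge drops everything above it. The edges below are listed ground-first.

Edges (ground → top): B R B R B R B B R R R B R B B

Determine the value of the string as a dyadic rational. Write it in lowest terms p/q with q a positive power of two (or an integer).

edge 1 of 15 (B): { 0 |  } = 1
edge 2 of 15 (R): { 0 | 1 } = 1/2
edge 3 of 15 (B): { 0,1/2 | 1 } = 3/4
edge 4 of 15 (R): { 0,1/2 | 3/4,1 } = 5/8
edge 5 of 15 (B): { 0,1/2,5/8 | 3/4,1 } = 11/16
edge 6 of 15 (R): { 0,1/2,5/8 | 11/16,3/4,1 } = 21/32
edge 7 of 15 (B): { 0,1/2,5/8,21/32 | 11/16,3/4,1 } = 43/64
edge 8 of 15 (B): { 0,1/2,5/8,21/32,43/64 | 11/16,3/4,1 } = 87/128
edge 9 of 15 (R): { 0,1/2,5/8,21/32,43/64 | 87/128,11/16,3/4,1 } = 173/256
edge 10 of 15 (R): { 0,1/2,5/8,21/32,43/64 | 173/256,87/128,11/16,3/4,1 } = 345/512
edge 11 of 15 (R): { 0,1/2,5/8,21/32,43/64 | 345/512,173/256,87/128,11/16,3/4,1 } = 689/1024
edge 12 of 15 (B): { 0,1/2,5/8,21/32,43/64,689/1024 | 345/512,173/256,87/128,11/16,3/4,1 } = 1379/2048
edge 13 of 15 (R): { 0,1/2,5/8,21/32,43/64,689/1024 | 1379/2048,345/512,173/256,87/128,11/16,3/4,1 } = 2757/4096
edge 14 of 15 (B): { 0,1/2,5/8,21/32,43/64,689/1024,2757/4096 | 1379/2048,345/512,173/256,87/128,11/16,3/4,1 } = 5515/8192
edge 15 of 15 (B): { 0,1/2,5/8,21/32,43/64,689/1024,2757/4096,5515/8192 | 1379/2048,345/512,173/256,87/128,11/16,3/4,1 } = 11031/16384

11031/16384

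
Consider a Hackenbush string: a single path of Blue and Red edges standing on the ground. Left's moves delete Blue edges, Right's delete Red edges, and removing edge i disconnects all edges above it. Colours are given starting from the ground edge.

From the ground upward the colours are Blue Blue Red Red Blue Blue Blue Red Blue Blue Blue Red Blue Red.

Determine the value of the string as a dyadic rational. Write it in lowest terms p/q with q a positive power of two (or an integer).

6005/4096

Recurse on prefixes of the 14-edge string Blue Blue Red Red Blue Blue Blue Red Blue Blue Blue Red Blue Red:
1 of 14 · B · max L 0 · min R +∞ gives 1
2 of 14 · BB · max L 1 · min R +∞ gives 2
3 of 14 · BBR · max L 1 · min R 2 gives 3/2
4 of 14 · BBRR · max L 1 · min R 3/2 gives 5/4
5 of 14 · BBRRB · max L 5/4 · min R 3/2 gives 11/8
6 of 14 · BBRRBB · max L 11/8 · min R 3/2 gives 23/16
7 of 14 · BBRRBBB · max L 23/16 · min R 3/2 gives 47/32
8 of 14 · BBRRBBBR · max L 23/16 · min R 47/32 gives 93/64
9 of 14 · BBRRBBBRB · max L 93/64 · min R 47/32 gives 187/128
10 of 14 · BBRRBBBRBB · max L 187/128 · min R 47/32 gives 375/256
11 of 14 · BBRRBBBRBBB · max L 375/256 · min R 47/32 gives 751/512
12 of 14 · BBRRBBBRBBBR · max L 375/256 · min R 751/512 gives 1501/1024
13 of 14 · BBRRBBBRBBBRB · max L 1501/1024 · min R 751/512 gives 3003/2048
14 of 14 · BBRRBBBRBBBRBR · max L 1501/1024 · min R 3003/2048 gives 6005/4096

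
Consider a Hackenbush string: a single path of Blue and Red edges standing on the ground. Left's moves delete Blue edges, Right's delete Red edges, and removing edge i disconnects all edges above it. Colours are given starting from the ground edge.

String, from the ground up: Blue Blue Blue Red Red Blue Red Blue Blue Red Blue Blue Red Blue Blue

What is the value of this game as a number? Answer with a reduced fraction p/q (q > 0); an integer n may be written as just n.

9655/4096

Prefix values for Blue Blue Blue Red Red Blue Red Blue Blue Red Blue Blue Red Blue Blue via {L|R} + simplicity:
B: Left { 0 }, Right {  } => simplest 1
BB: Left { 0,1 }, Right {  } => simplest 2
BBB: Left { 0,1,2 }, Right {  } => simplest 3
BBBR: Left { 0,1,2 }, Right { 3 } => simplest 5/2
BBBRR: Left { 0,1,2 }, Right { 5/2,3 } => simplest 9/4
BBBRRB: Left { 0,1,2,9/4 }, Right { 5/2,3 } => simplest 19/8
BBBRRBR: Left { 0,1,2,9/4 }, Right { 19/8,5/2,3 } => simplest 37/16
BBBRRBRB: Left { 0,1,2,9/4,37/16 }, Right { 19/8,5/2,3 } => simplest 75/32
BBBRRBRBB: Left { 0,1,2,9/4,37/16,75/32 }, Right { 19/8,5/2,3 } => simplest 151/64
BBBRRBRBBR: Left { 0,1,2,9/4,37/16,75/32 }, Right { 151/64,19/8,5/2,3 } => simplest 301/128
BBBRRBRBBRB: Left { 0,1,2,9/4,37/16,75/32,301/128 }, Right { 151/64,19/8,5/2,3 } => simplest 603/256
BBBRRBRBBRBB: Left { 0,1,2,9/4,37/16,75/32,301/128,603/256 }, Right { 151/64,19/8,5/2,3 } => simplest 1207/512
BBBRRBRBBRBBR: Left { 0,1,2,9/4,37/16,75/32,301/128,603/256 }, Right { 1207/512,151/64,19/8,5/2,3 } => simplest 2413/1024
BBBRRBRBBRBBRB: Left { 0,1,2,9/4,37/16,75/32,301/128,603/256,2413/1024 }, Right { 1207/512,151/64,19/8,5/2,3 } => simplest 4827/2048
BBBRRBRBBRBBRBB: Left { 0,1,2,9/4,37/16,75/32,301/128,603/256,2413/1024,4827/2048 }, Right { 1207/512,151/64,19/8,5/2,3 } => simplest 9655/4096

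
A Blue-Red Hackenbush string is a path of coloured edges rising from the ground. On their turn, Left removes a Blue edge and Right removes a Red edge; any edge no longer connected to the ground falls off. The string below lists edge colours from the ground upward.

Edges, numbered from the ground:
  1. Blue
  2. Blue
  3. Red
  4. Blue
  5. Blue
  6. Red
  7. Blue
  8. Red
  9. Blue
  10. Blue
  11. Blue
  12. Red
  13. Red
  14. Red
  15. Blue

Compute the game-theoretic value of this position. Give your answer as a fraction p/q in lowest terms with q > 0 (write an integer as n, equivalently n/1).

15075/8192

Build val(s[:k]) for k = 1..15, string s = Blue Blue Red Blue Blue Red Blue Red Blue Blue Blue Red Red Red Blue.
B: Left { 0 }, Right { ∅ } so simplest 1
BB: Left { 0; 1 }, Right { ∅ } so simplest 2
BBR: Left { 0; 1 }, Right { 2 } so simplest 3/2
BBRB: Left { 0; 1; 3/2 }, Right { 2 } so simplest 7/4
BBRBB: Left { 0; 1; 3/2; 7/4 }, Right { 2 } so simplest 15/8
BBRBBR: Left { 0; 1; 3/2; 7/4 }, Right { 15/8; 2 } so simplest 29/16
BBRBBRB: Left { 0; 1; 3/2; 7/4; 29/16 }, Right { 15/8; 2 } so simplest 59/32
BBRBBRBR: Left { 0; 1; 3/2; 7/4; 29/16 }, Right { 59/32; 15/8; 2 } so simplest 117/64
BBRBBRBRB: Left { 0; 1; 3/2; 7/4; 29/16; 117/64 }, Right { 59/32; 15/8; 2 } so simplest 235/128
BBRBBRBRBB: Left { 0; 1; 3/2; 7/4; 29/16; 117/64; 235/128 }, Right { 59/32; 15/8; 2 } so simplest 471/256
BBRBBRBRBBB: Left { 0; 1; 3/2; 7/4; 29/16; 117/64; 235/128; 471/256 }, Right { 59/32; 15/8; 2 } so simplest 943/512
BBRBBRBRBBBR: Left { 0; 1; 3/2; 7/4; 29/16; 117/64; 235/128; 471/256 }, Right { 943/512; 59/32; 15/8; 2 } so simplest 1885/1024
BBRBBRBRBBBRR: Left { 0; 1; 3/2; 7/4; 29/16; 117/64; 235/128; 471/256 }, Right { 1885/1024; 943/512; 59/32; 15/8; 2 } so simplest 3769/2048
BBRBBRBRBBBRRR: Left { 0; 1; 3/2; 7/4; 29/16; 117/64; 235/128; 471/256 }, Right { 3769/2048; 1885/1024; 943/512; 59/32; 15/8; 2 } so simplest 7537/4096
BBRBBRBRBBBRRRB: Left { 0; 1; 3/2; 7/4; 29/16; 117/64; 235/128; 471/256; 7537/4096 }, Right { 3769/2048; 1885/1024; 943/512; 59/32; 15/8; 2 } so simplest 15075/8192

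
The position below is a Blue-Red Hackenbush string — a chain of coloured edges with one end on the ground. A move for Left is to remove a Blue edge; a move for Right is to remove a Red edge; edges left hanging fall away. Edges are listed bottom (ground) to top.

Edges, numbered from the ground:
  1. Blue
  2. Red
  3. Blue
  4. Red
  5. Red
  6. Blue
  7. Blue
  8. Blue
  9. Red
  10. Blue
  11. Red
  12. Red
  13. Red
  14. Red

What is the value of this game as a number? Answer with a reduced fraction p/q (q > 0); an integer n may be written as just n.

Build G(s[:k]) for k = 1..14, string s = Blue Red Blue Red Red Blue Blue Blue Red Blue Red Red Red Red.
B: Left { 0 }, Right { ∅ } gives simplest 1
BR: Left { 0 }, Right { 1 } gives simplest 1/2
BRB: Left { 0 1/2 }, Right { 1 } gives simplest 3/4
BRBR: Left { 0 1/2 }, Right { 3/4 1 } gives simplest 5/8
BRBRR: Left { 0 1/2 }, Right { 5/8 3/4 1 } gives simplest 9/16
BRBRRB: Left { 0 1/2 9/16 }, Right { 5/8 3/4 1 } gives simplest 19/32
BRBRRBB: Left { 0 1/2 9/16 19/32 }, Right { 5/8 3/4 1 } gives simplest 39/64
BRBRRBBB: Left { 0 1/2 9/16 19/32 39/64 }, Right { 5/8 3/4 1 } gives simplest 79/128
BRBRRBBBR: Left { 0 1/2 9/16 19/32 39/64 }, Right { 79/128 5/8 3/4 1 } gives simplest 157/256
BRBRRBBBRB: Left { 0 1/2 9/16 19/32 39/64 157/256 }, Right { 79/128 5/8 3/4 1 } gives simplest 315/512
BRBRRBBBRBR: Left { 0 1/2 9/16 19/32 39/64 157/256 }, Right { 315/512 79/128 5/8 3/4 1 } gives simplest 629/1024
BRBRRBBBRBRR: Left { 0 1/2 9/16 19/32 39/64 157/256 }, Right { 629/1024 315/512 79/128 5/8 3/4 1 } gives simplest 1257/2048
BRBRRBBBRBRRR: Left { 0 1/2 9/16 19/32 39/64 157/256 }, Right { 1257/2048 629/1024 315/512 79/128 5/8 3/4 1 } gives simplest 2513/4096
BRBRRBBBRBRRRR: Left { 0 1/2 9/16 19/32 39/64 157/256 }, Right { 2513/4096 1257/2048 629/1024 315/512 79/128 5/8 3/4 1 } gives simplest 5025/8192

5025/8192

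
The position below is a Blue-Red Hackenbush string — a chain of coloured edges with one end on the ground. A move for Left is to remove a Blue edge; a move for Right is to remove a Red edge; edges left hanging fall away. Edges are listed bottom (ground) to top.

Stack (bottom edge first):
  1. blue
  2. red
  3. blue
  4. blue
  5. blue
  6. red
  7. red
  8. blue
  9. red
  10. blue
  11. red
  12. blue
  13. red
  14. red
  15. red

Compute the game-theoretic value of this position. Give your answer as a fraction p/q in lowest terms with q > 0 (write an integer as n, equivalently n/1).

Recurse on prefixes of the 15-edge string blue red blue blue blue red red blue red blue red blue red red red:
G(b) = { 0 |  } => 1
G(br) = { 0 | 1 } => 1/2
G(brb) = { 0 1/2 | 1 } => 3/4
G(brbb) = { 0 1/2 3/4 | 1 } => 7/8
G(brbbb) = { 0 1/2 3/4 7/8 | 1 } => 15/16
G(brbbbr) = { 0 1/2 3/4 7/8 | 15/16 1 } => 29/32
G(brbbbrr) = { 0 1/2 3/4 7/8 | 29/32 15/16 1 } => 57/64
G(brbbbrrb) = { 0 1/2 3/4 7/8 57/64 | 29/32 15/16 1 } => 115/128
G(brbbbrrbr) = { 0 1/2 3/4 7/8 57/64 | 115/128 29/32 15/16 1 } => 229/256
G(brbbbrrbrb) = { 0 1/2 3/4 7/8 57/64 229/256 | 115/128 29/32 15/16 1 } => 459/512
G(brbbbrrbrbr) = { 0 1/2 3/4 7/8 57/64 229/256 | 459/512 115/128 29/32 15/16 1 } => 917/1024
G(brbbbrrbrbrb) = { 0 1/2 3/4 7/8 57/64 229/256 917/1024 | 459/512 115/128 29/32 15/16 1 } => 1835/2048
G(brbbbrrbrbrbr) = { 0 1/2 3/4 7/8 57/64 229/256 917/1024 | 1835/2048 459/512 115/128 29/32 15/16 1 } => 3669/4096
G(brbbbrrbrbrbrr) = { 0 1/2 3/4 7/8 57/64 229/256 917/1024 | 3669/4096 1835/2048 459/512 115/128 29/32 15/16 1 } => 7337/8192
G(brbbbrrbrbrbrrr) = { 0 1/2 3/4 7/8 57/64 229/256 917/1024 | 7337/8192 3669/4096 1835/2048 459/512 115/128 29/32 15/16 1 } => 14673/16384

14673/16384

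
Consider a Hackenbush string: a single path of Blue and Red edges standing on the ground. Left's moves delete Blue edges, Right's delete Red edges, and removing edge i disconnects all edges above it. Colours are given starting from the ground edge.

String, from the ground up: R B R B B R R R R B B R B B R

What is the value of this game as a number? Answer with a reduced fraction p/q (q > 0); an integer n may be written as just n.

value(R) = { — | 0 } → -1
value(RB) = { -1 | 0 } → -1/2
value(RBR) = { -1 | -1/2,0 } → -3/4
value(RBRB) = { -1,-3/4 | -1/2,0 } → -5/8
value(RBRBB) = { -1,-3/4,-5/8 | -1/2,0 } → -9/16
value(RBRBBR) = { -1,-3/4,-5/8 | -9/16,-1/2,0 } → -19/32
value(RBRBBRR) = { -1,-3/4,-5/8 | -19/32,-9/16,-1/2,0 } → -39/64
value(RBRBBRRR) = { -1,-3/4,-5/8 | -39/64,-19/32,-9/16,-1/2,0 } → -79/128
value(RBRBBRRRR) = { -1,-3/4,-5/8 | -79/128,-39/64,-19/32,-9/16,-1/2,0 } → -159/256
value(RBRBBRRRRB) = { -1,-3/4,-5/8,-159/256 | -79/128,-39/64,-19/32,-9/16,-1/2,0 } → -317/512
value(RBRBBRRRRBB) = { -1,-3/4,-5/8,-159/256,-317/512 | -79/128,-39/64,-19/32,-9/16,-1/2,0 } → -633/1024
value(RBRBBRRRRBBR) = { -1,-3/4,-5/8,-159/256,-317/512 | -633/1024,-79/128,-39/64,-19/32,-9/16,-1/2,0 } → -1267/2048
value(RBRBBRRRRBBRB) = { -1,-3/4,-5/8,-159/256,-317/512,-1267/2048 | -633/1024,-79/128,-39/64,-19/32,-9/16,-1/2,0 } → -2533/4096
value(RBRBBRRRRBBRBB) = { -1,-3/4,-5/8,-159/256,-317/512,-1267/2048,-2533/4096 | -633/1024,-79/128,-39/64,-19/32,-9/16,-1/2,0 } → -5065/8192
value(RBRBBRRRRBBRBBR) = { -1,-3/4,-5/8,-159/256,-317/512,-1267/2048,-2533/4096 | -5065/8192,-633/1024,-79/128,-39/64,-19/32,-9/16,-1/2,0 } → -10131/16384

-10131/16384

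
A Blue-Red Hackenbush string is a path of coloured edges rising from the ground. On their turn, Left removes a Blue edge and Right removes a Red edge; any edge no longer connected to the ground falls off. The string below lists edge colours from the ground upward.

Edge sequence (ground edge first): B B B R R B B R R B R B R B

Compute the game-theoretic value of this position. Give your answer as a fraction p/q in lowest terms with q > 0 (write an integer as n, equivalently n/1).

4907/2048

v_1 [B]  L=[0]  R=[—]  — 1
v_2 [BB]  L=[0,1]  R=[—]  — 2
v_3 [BBB]  L=[0,1,2]  R=[—]  — 3
v_4 [BBBR]  L=[0,1,2]  R=[3]  — 5/2
v_5 [BBBRR]  L=[0,1,2]  R=[5/2,3]  — 9/4
v_6 [BBBRRB]  L=[0,1,2,9/4]  R=[5/2,3]  — 19/8
v_7 [BBBRRBB]  L=[0,1,2,9/4,19/8]  R=[5/2,3]  — 39/16
v_8 [BBBRRBBR]  L=[0,1,2,9/4,19/8]  R=[39/16,5/2,3]  — 77/32
v_9 [BBBRRBBRR]  L=[0,1,2,9/4,19/8]  R=[77/32,39/16,5/2,3]  — 153/64
v_10 [BBBRRBBRRB]  L=[0,1,2,9/4,19/8,153/64]  R=[77/32,39/16,5/2,3]  — 307/128
v_11 [BBBRRBBRRBR]  L=[0,1,2,9/4,19/8,153/64]  R=[307/128,77/32,39/16,5/2,3]  — 613/256
v_12 [BBBRRBBRRBRB]  L=[0,1,2,9/4,19/8,153/64,613/256]  R=[307/128,77/32,39/16,5/2,3]  — 1227/512
v_13 [BBBRRBBRRBRBR]  L=[0,1,2,9/4,19/8,153/64,613/256]  R=[1227/512,307/128,77/32,39/16,5/2,3]  — 2453/1024
v_14 [BBBRRBBRRBRBRB]  L=[0,1,2,9/4,19/8,153/64,613/256,2453/1024]  R=[1227/512,307/128,77/32,39/16,5/2,3]  — 4907/2048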